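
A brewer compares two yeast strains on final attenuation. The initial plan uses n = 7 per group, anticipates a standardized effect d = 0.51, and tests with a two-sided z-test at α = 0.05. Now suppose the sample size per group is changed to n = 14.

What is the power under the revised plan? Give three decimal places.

With n = 14 per group: δ = d·√(n/2) = 0.51 × √(14/2) = 1.3493. Critical value z_{0.025} = 1.960.
Revised power = Φ(δ − 1.960) + Φ(−δ − 1.960) = Φ(-0.611) + Φ(-3.309) = 0.2707 + 0.0005 = 0.2712.

Power ≈ 0.271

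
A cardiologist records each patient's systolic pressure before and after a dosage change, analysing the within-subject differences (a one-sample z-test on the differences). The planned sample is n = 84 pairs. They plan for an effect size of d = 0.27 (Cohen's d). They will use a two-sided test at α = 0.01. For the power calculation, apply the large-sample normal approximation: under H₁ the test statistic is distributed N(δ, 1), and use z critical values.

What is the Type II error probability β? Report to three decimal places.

β ≈ 0.540

Noncentrality parameter: δ = d·√n = 0.27 × √84 = 2.4746
Critical value for a two-sided test at α = 0.01: z_{α/2} = 2.576.
Power = Φ(δ − 2.576) + Φ(−δ − 2.576) = Φ(-0.101) + Φ(-5.050) = 0.4597 + 0.0000 = 0.4597.
Type II error: β = 1 − power = 1 − 0.4597 = 0.5403.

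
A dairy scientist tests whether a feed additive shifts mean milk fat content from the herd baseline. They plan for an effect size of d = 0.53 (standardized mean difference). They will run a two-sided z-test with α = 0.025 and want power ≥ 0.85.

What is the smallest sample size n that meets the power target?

For power 0.85 need Φ(δ − z_{0.0125}) = 0.85, so δ = z_{0.0125} + z_{0.15} = 2.241 + 1.036 = 3.278.
(The Φ(−δ − z_{α/2}) term is vanishingly small for δ > 0 and is dropped in the standard sample-size formula.)
δ = d·√n ⇒ n = (δ/d)² = (3.278 / 0.53)² = 38.25.
Rounding up, n = 39.

n = 39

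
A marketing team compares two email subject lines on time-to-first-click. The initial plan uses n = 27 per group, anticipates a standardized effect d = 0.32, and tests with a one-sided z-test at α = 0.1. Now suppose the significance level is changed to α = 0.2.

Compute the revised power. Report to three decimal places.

Power ≈ 0.631

δ = d·√(n/2) = 0.32 × √(27/2) = 1.1758 (unchanged). New critical value: z_{0.2} = 0.842.
Revised power = Φ(δ − 0.842) = Φ(0.334) = 0.6309.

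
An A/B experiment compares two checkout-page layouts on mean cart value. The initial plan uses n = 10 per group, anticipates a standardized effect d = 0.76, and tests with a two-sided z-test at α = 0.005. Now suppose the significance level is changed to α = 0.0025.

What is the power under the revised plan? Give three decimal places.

Power ≈ 0.093

δ = d·√(n/2) = 0.76 × √(10/2) = 1.6994 (unchanged). New critical value: z_{0.0013} = 3.023.
Revised power = Φ(δ − 3.023) + Φ(−δ − 3.023) = Φ(-1.324) + Φ(-4.723) = 0.0928 + 0.0000 = 0.0928.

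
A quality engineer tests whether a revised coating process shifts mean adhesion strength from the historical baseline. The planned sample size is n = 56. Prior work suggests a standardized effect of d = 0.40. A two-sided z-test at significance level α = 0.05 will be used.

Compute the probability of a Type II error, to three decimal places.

β ≈ 0.151

Noncentrality parameter: δ = d·√n = 0.40 × √56 = 2.9933
Critical value for a two-sided test at α = 0.05: z_{α/2} = 1.960.
Power = Φ(δ − 1.960) + Φ(−δ − 1.960) = Φ(1.033) + Φ(-4.953) = 0.8493 + 0.0000 = 0.8493.
Type II error: β = 1 − power = 1 − 0.8493 = 0.1507.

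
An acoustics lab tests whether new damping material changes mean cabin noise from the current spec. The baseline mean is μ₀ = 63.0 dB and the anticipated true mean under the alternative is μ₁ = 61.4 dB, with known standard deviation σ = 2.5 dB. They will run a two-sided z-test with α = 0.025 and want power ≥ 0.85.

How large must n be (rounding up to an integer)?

n = 27

Standardized effect: d = |μ₁ − μ₀| / σ = |61.4 − 63.0| / 2.5 = 0.6400
Set Φ(δ − 2.241) = 0.85; then δ − 2.241 = Φ⁻¹(0.85) = 1.036, giving δ = 3.278.
(Ignoring the negligible lower-tail rejection probability gives the usual closed-form inversion.)
δ = d·√n ⇒ n = (δ/d)² = (3.278 / 0.6400)² = 26.23.
Round up to the next whole unit.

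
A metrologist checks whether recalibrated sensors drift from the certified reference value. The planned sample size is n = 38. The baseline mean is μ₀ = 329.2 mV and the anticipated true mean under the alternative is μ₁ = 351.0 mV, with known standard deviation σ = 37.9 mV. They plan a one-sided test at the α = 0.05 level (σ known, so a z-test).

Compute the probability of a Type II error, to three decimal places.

β ≈ 0.029

Standardized effect: d = |μ₁ − μ₀| / σ = |351.0 − 329.2| / 37.9 = 0.5752
Noncentrality parameter: δ = d·√n = 0.5752 × √38 = 3.5458
Critical value for a one-sided test at α = 0.05: z_α = 1.645.
Power = P(Z > 1.645 − δ) = Φ(1.901) = 0.9713.
Type II error: β = 1 − power = 1 − 0.9713 = 0.0287.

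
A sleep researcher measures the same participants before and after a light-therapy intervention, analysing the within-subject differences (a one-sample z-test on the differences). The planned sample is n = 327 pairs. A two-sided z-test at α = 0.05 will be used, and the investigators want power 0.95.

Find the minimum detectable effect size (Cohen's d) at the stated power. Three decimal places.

d ≈ 0.199

Required noncentrality: δ = z_{0.025} + z_{0.05} = 1.960 + 1.645 = 3.605.
(Lower-tail contribution to power is negligible for δ > 0.)
δ = d·√n ⇒ d = δ/√n = 3.605/√327 = 0.1993.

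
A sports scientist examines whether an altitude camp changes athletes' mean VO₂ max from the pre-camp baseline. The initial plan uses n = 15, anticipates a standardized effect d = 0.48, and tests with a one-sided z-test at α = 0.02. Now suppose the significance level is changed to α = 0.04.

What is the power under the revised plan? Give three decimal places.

Power ≈ 0.543

δ = d·√n = 0.48 × √15 = 1.8590 (unchanged). New critical value: z_{0.04} = 1.751.
Revised power = P(Z > 1.751 − δ) = Φ(0.108) = 0.5431.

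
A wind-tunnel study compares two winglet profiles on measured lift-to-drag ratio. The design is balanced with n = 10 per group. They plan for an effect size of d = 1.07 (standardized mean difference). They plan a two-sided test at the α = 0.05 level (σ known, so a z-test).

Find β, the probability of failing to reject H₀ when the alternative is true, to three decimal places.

Noncentrality parameter: δ = d·√(n/2) = 1.07 × √(10/2) = 2.3926
Critical value for a two-sided test at α = 0.05: z_{α/2} = 1.960.
Power = Φ(δ − 1.960) + Φ(−δ − 1.960) = Φ(0.433) + Φ(-4.353) = 0.6674 + 0.0000 = 0.6674.
Type II error: β = 1 − power = 1 − 0.6674 = 0.3326.

β ≈ 0.333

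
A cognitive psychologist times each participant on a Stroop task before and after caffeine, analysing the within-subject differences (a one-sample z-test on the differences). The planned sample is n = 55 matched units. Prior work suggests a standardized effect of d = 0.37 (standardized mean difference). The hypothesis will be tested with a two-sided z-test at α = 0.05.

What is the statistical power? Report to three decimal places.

Power ≈ 0.783

Noncentrality parameter: δ = d·√n = 0.37 × √55 = 2.7440
Critical value for a two-sided test at α = 0.05: z_{α/2} = 1.960.
Power = Φ(δ − 1.960) + Φ(−δ − 1.960) = Φ(0.784) + Φ(-4.704) = 0.7835 + 0.0000 = 0.7835.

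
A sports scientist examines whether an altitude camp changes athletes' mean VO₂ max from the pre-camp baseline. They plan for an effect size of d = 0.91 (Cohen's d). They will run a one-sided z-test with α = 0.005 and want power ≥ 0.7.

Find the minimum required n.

n = 12

Set Φ(δ − 2.576) = 0.7; then δ − 2.576 = Φ⁻¹(0.7) = 0.524, giving δ = 3.100.
δ = d·√n ⇒ n = (δ/d)² = (3.100 / 0.91)² = 11.61.
Round up to the next whole unit.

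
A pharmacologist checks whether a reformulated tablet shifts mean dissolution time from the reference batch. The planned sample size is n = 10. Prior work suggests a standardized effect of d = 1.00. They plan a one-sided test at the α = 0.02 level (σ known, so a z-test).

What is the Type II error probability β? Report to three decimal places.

β ≈ 0.134

Noncentrality parameter: δ = d·√n = 1.00 × √10 = 3.1623
Critical value for a one-sided test at α = 0.02: z_α = 2.054.
Power = Φ(δ − 2.054) = Φ(1.109) = 0.8662.
Type II error: β = 1 − power = 1 − 0.8662 = 0.1338.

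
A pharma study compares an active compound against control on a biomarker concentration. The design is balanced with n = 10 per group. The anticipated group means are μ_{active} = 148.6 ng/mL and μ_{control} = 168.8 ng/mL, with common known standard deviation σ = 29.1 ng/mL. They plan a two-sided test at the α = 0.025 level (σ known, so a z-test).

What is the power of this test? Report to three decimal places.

Standardized effect: d = |μ_{active} − μ_{control}| / σ = |148.6 − 168.8| / 29.1 = 0.6942
Noncentrality parameter: δ = d·√(n/2) = 0.6942 × √(10/2) = 1.5522
Two-sided α = 0.025 → critical value z_{0.0125} = 2.241.
Power = Φ(δ − 2.241) + Φ(−δ − 2.241) = Φ(-0.689) + Φ(-3.794) = 0.2453 + 0.0001 = 0.2454.

Power ≈ 0.245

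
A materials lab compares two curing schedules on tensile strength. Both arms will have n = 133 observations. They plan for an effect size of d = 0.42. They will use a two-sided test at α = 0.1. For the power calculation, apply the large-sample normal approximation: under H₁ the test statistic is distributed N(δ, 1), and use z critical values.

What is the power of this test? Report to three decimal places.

Power ≈ 0.962

Noncentrality parameter: δ = d·√(n/2) = 0.42 × √(133/2) = 3.4250
Two-sided α = 0.1 → critical value z_{0.05} = 1.645.
Power = Φ(δ − 1.645) + Φ(−δ − 1.645) = Φ(1.780) + Φ(-5.070) = 0.9625 + 0.0000 = 0.9625.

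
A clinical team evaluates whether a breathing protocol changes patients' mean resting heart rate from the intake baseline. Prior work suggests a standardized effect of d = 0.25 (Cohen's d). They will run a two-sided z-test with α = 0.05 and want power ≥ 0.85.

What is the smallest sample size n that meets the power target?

Set Φ(δ − 1.960) = 0.85; then δ − 1.960 = Φ⁻¹(0.85) = 1.036, giving δ = 2.996.
(Ignoring the negligible lower-tail rejection probability gives the usual closed-form inversion.)
δ = d·√n ⇒ n = (δ/d)² = (2.996 / 0.25)² = 143.65.
Round up to the next whole unit.

n = 144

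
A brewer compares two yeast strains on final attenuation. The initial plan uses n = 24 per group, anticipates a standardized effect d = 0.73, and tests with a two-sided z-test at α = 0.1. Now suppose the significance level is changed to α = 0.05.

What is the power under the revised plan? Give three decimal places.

δ = d·√(n/2) = 0.73 × √(24/2) = 2.5288 (unchanged). New critical value: z_{0.025} = 1.960.
Revised power = Φ(δ − 1.960) + Φ(−δ − 1.960) = Φ(0.569) + Φ(-4.489) = 0.7153 + 0.0000 = 0.7153.

Power ≈ 0.715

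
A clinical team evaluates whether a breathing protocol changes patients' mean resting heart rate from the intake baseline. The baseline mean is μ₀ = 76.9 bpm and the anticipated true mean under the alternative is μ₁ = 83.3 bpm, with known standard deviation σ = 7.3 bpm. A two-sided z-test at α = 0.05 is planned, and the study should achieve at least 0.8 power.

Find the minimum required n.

n = 11

Standardized effect: d = |μ₁ − μ₀| / σ = |83.3 − 76.9| / 7.3 = 0.8767
For power 0.8 need Φ(δ − z_{0.025}) = 0.8, so δ = z_{0.025} + z_{0.20} = 1.960 + 0.842 = 2.802.
(For δ > 0 the lower-tail rejection region contributes negligibly to power, so the one-term inversion is standard.)
δ = d·√n ⇒ n = (δ/d)² = (2.802 / 0.8767)² = 10.21.
Round up to the next whole unit.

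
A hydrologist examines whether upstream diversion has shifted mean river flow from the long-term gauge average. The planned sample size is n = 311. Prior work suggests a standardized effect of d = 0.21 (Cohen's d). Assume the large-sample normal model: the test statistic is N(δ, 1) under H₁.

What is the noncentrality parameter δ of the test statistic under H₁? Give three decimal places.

δ ≈ 3.703

The noncentrality parameter scales effect size by the design's sample-size factor: δ = d·√n = 0.21 × √311 = 3.7034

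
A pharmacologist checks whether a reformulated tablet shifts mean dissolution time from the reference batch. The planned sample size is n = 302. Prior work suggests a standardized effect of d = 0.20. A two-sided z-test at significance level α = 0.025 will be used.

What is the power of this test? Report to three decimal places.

Noncentrality parameter: δ = d·√n = 0.20 × √302 = 3.4756
Critical value for a two-sided test at α = 0.025: z_{α/2} = 2.241.
Power = Φ(δ − 2.241) + Φ(−δ − 2.241) = Φ(1.234) + Φ(-5.717) = 0.8914 + 0.0000 = 0.8914.

Power ≈ 0.891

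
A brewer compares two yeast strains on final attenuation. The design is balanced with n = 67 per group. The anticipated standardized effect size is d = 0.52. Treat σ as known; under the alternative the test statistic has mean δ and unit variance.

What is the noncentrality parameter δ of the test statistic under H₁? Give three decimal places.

δ ≈ 3.010

The noncentrality parameter scales effect size by the design's sample-size factor: δ = d·√(n/2) = 0.52 × √(67/2) = 3.0097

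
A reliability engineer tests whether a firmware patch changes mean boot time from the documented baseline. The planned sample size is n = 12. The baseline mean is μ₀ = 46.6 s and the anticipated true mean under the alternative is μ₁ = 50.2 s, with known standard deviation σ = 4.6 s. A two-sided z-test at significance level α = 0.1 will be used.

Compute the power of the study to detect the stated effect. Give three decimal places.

Standardized effect: d = |μ₁ − μ₀| / σ = |50.2 − 46.6| / 4.6 = 0.7826
Noncentrality parameter: δ = d·√n = 0.7826 × √12 = 2.7110
Two-sided α = 0.1 → critical value z_{0.05} = 1.645.
Power = Φ(δ − 1.645) + Φ(−δ − 1.645) = Φ(1.066) + Φ(-4.356) = 0.8568 + 0.0000 = 0.8568.

Power ≈ 0.857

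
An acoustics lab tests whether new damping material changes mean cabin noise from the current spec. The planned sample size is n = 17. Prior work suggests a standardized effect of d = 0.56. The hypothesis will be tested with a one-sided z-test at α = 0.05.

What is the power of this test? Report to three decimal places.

Power ≈ 0.747

Noncentrality parameter: λ = d·√n = 0.56 × √17 = 2.3089
Critical value for a one-sided test at α = 0.05: z_α = 1.645.
Power = P(Z > 1.645 − λ) = Φ(0.664) = 0.7467.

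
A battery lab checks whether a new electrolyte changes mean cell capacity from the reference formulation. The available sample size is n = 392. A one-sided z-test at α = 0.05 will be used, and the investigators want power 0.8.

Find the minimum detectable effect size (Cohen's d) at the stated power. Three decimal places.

d ≈ 0.126

Required noncentrality: δ = z_{0.05} + z_{0.20} = 1.645 + 0.842 = 2.486.
δ = d·√n ⇒ d = δ/√n = 2.486/√392 = 0.1256.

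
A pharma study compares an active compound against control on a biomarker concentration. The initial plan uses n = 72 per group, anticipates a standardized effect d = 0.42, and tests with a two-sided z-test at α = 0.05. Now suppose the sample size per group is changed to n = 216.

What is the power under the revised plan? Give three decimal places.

Power ≈ 0.992

With n = 216 per group: δ = d·√(n/2) = 0.42 × √(216/2) = 4.3648. Critical value z_{0.025} = 1.960.
Revised power = Φ(δ − 1.960) + Φ(−δ − 1.960) = Φ(2.405) + Φ(-6.325) = 0.9919 + 0.0000 = 0.9919.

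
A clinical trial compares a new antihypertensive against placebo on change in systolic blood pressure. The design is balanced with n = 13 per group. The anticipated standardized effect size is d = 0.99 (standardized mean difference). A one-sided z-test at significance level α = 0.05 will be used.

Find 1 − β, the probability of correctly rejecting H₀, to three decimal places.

Power ≈ 0.810

Noncentrality parameter: δ = d·√(n/2) = 0.99 × √(13/2) = 2.5240
Critical value for a one-sided test at α = 0.05: z_α = 1.645.
Power = Φ(δ − 1.645) = Φ(0.879) = 0.8103.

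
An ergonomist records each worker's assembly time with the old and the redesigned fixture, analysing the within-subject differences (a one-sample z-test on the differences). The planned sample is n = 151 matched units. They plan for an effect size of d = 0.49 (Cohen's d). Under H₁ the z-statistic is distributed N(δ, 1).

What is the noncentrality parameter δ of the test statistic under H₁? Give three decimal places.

The noncentrality parameter scales effect size by the design's sample-size factor: δ = d·√n = 0.49 × √151 = 6.0212

δ ≈ 6.021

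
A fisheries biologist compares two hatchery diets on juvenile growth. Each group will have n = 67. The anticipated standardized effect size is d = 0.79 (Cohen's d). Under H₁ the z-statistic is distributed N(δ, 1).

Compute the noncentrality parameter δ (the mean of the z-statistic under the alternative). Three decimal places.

The noncentrality parameter scales effect size by the design's sample-size factor: δ = d·√(n/2) = 0.79 × √(67/2) = 4.5725

δ ≈ 4.572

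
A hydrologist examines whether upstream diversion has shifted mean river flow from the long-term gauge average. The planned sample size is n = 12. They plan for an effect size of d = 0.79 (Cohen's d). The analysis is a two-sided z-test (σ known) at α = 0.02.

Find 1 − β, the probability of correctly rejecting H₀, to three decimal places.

Power ≈ 0.659

Noncentrality parameter: δ = d·√n = 0.79 × √12 = 2.7366
Two-sided α = 0.02 → critical value z_{0.01} = 2.326.
Power = Φ(δ − 2.326) + Φ(−δ − 2.326) = Φ(0.410) + Φ(-5.063) = 0.6592 + 0.0000 = 0.6592.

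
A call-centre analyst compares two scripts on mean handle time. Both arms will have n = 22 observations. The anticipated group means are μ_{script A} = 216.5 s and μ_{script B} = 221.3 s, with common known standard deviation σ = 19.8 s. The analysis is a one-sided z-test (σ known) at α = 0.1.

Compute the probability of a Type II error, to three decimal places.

β ≈ 0.684

Standardized effect: d = |μ_{script A} − μ_{script B}| / σ = |216.5 − 221.3| / 19.8 = 0.2424
Noncentrality parameter: δ = d·√(n/2) = 0.2424 × √(22/2) = 0.8040
One-sided α = 0.1 → critical value z_{0.1} = 1.282.
Power = Φ(δ − 1.282) = Φ(-0.478) = 0.3165.
Type II error: β = 1 − power = 1 − 0.3165 = 0.6835.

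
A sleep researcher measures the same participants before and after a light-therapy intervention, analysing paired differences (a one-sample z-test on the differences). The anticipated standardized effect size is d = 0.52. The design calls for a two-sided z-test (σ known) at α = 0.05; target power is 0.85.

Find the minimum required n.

n = 34

Set Φ(δ − 1.960) = 0.85; then δ − 1.960 = Φ⁻¹(0.85) = 1.036, giving δ = 2.996.
(For δ > 0 the lower-tail rejection region contributes negligibly to power, so the one-term inversion is standard.)
δ = d·√n ⇒ n = (δ/d)² = (2.996 / 0.52)² = 33.20.
Round up to the next whole unit.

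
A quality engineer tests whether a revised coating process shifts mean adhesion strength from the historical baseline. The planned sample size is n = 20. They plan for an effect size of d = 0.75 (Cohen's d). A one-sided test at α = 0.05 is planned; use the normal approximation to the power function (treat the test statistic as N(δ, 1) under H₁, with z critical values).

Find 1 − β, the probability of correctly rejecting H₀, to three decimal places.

Noncentrality parameter: δ = d·√n = 0.75 × √20 = 3.3541
Critical value for a one-sided test at α = 0.05: z_α = 1.645.
Power = Φ(δ − 1.645) = Φ(1.709) = 0.9563.

Power ≈ 0.956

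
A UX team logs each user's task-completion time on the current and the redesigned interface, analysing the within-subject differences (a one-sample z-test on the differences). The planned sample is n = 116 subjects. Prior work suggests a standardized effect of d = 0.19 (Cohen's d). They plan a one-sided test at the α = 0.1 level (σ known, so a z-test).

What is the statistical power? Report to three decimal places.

Power ≈ 0.778

Noncentrality parameter: δ = d·√n = 0.19 × √116 = 2.0464
One-sided α = 0.1 → critical value z_{0.1} = 1.282.
Power = Φ(δ − 1.282) = Φ(0.765) = 0.7778.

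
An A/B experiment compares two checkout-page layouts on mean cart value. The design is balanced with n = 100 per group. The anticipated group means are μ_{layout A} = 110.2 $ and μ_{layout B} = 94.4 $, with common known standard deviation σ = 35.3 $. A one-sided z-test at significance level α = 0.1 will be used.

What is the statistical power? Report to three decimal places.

Standardized effect: d = |μ_{layout A} − μ_{layout B}| / σ = |110.2 − 94.4| / 35.3 = 0.4476
Noncentrality parameter: δ = d·√(n/2) = 0.4476 × √(100/2) = 3.1650
One-sided α = 0.1 → critical value z_{0.1} = 1.282.
Power = Φ(δ − 1.282) = Φ(1.883) = 0.9702.

Power ≈ 0.970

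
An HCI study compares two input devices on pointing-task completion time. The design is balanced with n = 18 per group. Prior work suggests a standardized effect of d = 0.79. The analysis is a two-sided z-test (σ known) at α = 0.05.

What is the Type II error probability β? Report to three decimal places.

Noncentrality parameter: δ = d·√(n/2) = 0.79 × √(18/2) = 2.3700
Critical value for a two-sided test at α = 0.05: z_{α/2} = 1.960.
Power = Φ(δ − 1.960) + Φ(−δ − 1.960) = Φ(0.410) + Φ(-4.330) = 0.6591 + 0.0000 = 0.6591.
Type II error: β = 1 − power = 1 − 0.6591 = 0.3409.

β ≈ 0.341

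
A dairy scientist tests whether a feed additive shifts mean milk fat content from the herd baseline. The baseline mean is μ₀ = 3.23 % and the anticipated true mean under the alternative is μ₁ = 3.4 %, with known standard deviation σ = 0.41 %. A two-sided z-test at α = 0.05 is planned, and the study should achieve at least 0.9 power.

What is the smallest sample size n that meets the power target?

Standardized effect: d = |μ₁ − μ₀| / σ = |3.4 − 3.23| / 0.41 = 0.4146
Set Φ(δ − 1.960) = 0.9; then δ − 1.960 = Φ⁻¹(0.9) = 1.282, giving δ = 3.242.
(For δ > 0 the lower-tail rejection region contributes negligibly to power, so the one-term inversion is standard.)
δ = d·√n ⇒ n = (δ/d)² = (3.242 / 0.4146)² = 61.12.
Rounding up, n = 62.

n = 62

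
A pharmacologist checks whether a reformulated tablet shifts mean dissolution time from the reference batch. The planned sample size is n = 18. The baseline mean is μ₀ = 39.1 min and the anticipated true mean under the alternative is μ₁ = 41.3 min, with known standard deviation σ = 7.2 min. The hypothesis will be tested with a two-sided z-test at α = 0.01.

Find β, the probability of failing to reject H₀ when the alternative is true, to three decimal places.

β ≈ 0.900

Standardized effect: d = |μ₁ − μ₀| / σ = |41.3 − 39.1| / 7.2 = 0.3056
Noncentrality parameter: δ = d·√n = 0.3056 × √18 = 1.2964
Critical value for a two-sided test at α = 0.01: z_{α/2} = 2.576.
Power = Φ(δ − 2.576) + Φ(−δ − 2.576) = Φ(-1.279) + Φ(-3.872) = 0.1004 + 0.0001 = 0.1004.
Type II error: β = 1 − power = 1 − 0.1004 = 0.8996.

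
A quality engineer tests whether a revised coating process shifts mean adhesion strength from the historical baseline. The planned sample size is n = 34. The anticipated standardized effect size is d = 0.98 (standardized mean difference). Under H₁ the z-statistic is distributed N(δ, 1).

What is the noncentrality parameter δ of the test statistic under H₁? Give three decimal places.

δ ≈ 5.714

The noncentrality parameter scales effect size by the design's sample-size factor: δ = d·√n = 0.98 × √34 = 5.7143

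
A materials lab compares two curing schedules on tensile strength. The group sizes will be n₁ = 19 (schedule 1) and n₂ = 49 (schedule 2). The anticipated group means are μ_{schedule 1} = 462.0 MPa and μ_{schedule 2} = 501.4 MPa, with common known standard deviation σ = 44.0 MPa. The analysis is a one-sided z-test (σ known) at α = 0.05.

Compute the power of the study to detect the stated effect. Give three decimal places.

Standardized effect: d = |μ_{schedule 1} − μ_{schedule 2}| / σ = |462.0 − 501.4| / 44.0 = 0.8955
Noncentrality parameter: δ = d / √(1/n₁ + 1/n₂) = 0.8955 / √(1/19 + 1/49) = 3.3133
One-sided α = 0.05 → critical value z_{0.05} = 1.645.
Power = Φ(δ − 1.645) = Φ(1.668) = 0.9524.

Power ≈ 0.952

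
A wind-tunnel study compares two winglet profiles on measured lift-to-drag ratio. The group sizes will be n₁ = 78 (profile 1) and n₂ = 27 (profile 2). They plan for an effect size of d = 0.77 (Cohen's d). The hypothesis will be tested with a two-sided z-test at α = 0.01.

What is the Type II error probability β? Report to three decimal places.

β ≈ 0.191

Noncentrality parameter: δ = d / √(1/n₁ + 1/n₂) = 0.77 / √(1/78 + 1/27) = 3.4485
Critical value for a two-sided test at α = 0.01: z_{α/2} = 2.576.
Power = Φ(δ − 2.576) + Φ(−δ − 2.576) = Φ(0.873) + Φ(-6.024) = 0.8086 + 0.0000 = 0.8086.
Type II error: β = 1 − power = 1 − 0.8086 = 0.1914.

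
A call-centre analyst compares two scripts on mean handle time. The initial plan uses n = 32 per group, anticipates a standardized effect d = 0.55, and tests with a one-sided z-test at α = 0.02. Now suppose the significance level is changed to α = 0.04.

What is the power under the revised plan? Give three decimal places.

Power ≈ 0.673

δ = d·√(n/2) = 0.55 × √(32/2) = 2.2000 (unchanged). New critical value: z_{0.04} = 1.751.
Revised power = P(Z > 1.751 − δ) = Φ(0.449) = 0.6734.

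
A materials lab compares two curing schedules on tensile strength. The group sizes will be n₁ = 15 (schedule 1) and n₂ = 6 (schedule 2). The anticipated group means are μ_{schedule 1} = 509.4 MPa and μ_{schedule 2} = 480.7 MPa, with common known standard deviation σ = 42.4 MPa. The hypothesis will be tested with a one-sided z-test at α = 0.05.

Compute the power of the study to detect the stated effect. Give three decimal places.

Power ≈ 0.404

Standardized effect: d = |μ_{schedule 1} − μ_{schedule 2}| / σ = |509.4 − 480.7| / 42.4 = 0.6769
Noncentrality parameter: δ = d / √(1/n₁ + 1/n₂) = 0.6769 / √(1/15 + 1/6) = 1.4013
One-sided α = 0.05 → critical value z_{0.05} = 1.645.
Power = P(Z > 1.645 − δ) = Φ(-0.244) = 0.4038.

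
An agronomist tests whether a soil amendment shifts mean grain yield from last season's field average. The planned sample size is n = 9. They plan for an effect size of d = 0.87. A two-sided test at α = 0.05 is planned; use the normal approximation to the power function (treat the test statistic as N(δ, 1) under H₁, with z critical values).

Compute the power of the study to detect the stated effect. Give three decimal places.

Power ≈ 0.742

Noncentrality parameter: δ = d·√n = 0.87 × √9 = 2.6100
Critical value for a two-sided test at α = 0.05: z_{α/2} = 1.960.
Power = Φ(δ − 1.960) + Φ(−δ − 1.960) = Φ(0.650) + Φ(-4.570) = 0.7422 + 0.0000 = 0.7422.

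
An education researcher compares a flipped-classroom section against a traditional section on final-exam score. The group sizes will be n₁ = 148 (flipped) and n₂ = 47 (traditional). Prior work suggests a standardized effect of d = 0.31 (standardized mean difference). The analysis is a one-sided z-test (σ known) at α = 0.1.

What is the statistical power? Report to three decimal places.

Power ≈ 0.716

Noncentrality parameter: δ = d / √(1/n₁ + 1/n₂) = 0.31 / √(1/148 + 1/47) = 1.8515
One-sided α = 0.1 → critical value z_{0.1} = 1.282.
Power = P(Z > 1.282 − δ) = Φ(0.570) = 0.7156.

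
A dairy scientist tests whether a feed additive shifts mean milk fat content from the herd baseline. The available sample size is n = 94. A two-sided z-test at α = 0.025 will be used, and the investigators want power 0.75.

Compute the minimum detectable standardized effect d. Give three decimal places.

Need Φ(δ − 2.241) = 0.75, so δ = 2.241 + 0.674 = 2.916.
(Lower-tail contribution to power is negligible for δ > 0.)
δ = d·√n ⇒ d = δ/√n = 2.916/√94 = 0.3008.

d ≈ 0.301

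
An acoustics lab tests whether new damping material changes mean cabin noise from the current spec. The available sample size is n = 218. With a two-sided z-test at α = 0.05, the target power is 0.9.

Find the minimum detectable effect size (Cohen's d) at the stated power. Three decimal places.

Need Φ(δ − 1.960) = 0.9, so δ = 1.960 + 1.282 = 3.242.
(The second rejection-region term Φ(−δ − z_{α/2}) is negligible and dropped.)
δ = d·√n ⇒ d = δ/√n = 3.242/√218 = 0.2195.

d ≈ 0.220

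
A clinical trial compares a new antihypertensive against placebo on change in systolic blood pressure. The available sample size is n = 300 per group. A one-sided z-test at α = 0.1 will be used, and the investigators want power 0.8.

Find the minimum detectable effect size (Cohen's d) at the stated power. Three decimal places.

Need Φ(δ − 1.282) = 0.8, so δ = 1.282 + 0.842 = 2.123.
δ = d·√(n/2) ⇒ d = δ/√(n/2) = 2.123/√(300/2) = 0.1734.

d ≈ 0.173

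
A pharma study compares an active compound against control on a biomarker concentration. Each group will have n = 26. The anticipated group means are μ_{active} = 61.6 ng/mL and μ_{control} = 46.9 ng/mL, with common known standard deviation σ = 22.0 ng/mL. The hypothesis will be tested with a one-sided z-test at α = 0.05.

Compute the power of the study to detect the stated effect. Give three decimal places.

Standardized effect: d = |μ_{active} − μ_{control}| / σ = |61.6 − 46.9| / 22.0 = 0.6682
Noncentrality parameter: δ = d·√(n/2) = 0.6682 × √(26/2) = 2.4092
Critical value for a one-sided test at α = 0.05: z_α = 1.645.
Power = Φ(δ − 1.645) = Φ(0.764) = 0.7777.

Power ≈ 0.778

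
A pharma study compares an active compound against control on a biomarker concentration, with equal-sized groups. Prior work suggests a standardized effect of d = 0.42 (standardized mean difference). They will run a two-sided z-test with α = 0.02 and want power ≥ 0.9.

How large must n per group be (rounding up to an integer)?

n = 148 per group

Set Φ(δ − 2.326) = 0.9; then δ − 2.326 = Φ⁻¹(0.9) = 1.282, giving δ = 3.608.
(Ignoring the negligible lower-tail rejection probability gives the usual closed-form inversion.)
δ = d·√(n/2) ⇒ n = 2(δ/d)² = 2 × (3.608 / 0.42)² = 147.58.
Rounding up, n = 148 per group.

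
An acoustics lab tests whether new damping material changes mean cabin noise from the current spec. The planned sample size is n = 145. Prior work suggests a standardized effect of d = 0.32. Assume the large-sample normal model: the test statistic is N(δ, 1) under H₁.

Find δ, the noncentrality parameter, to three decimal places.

δ = d·√n = 0.32 × √145 = 3.8533

δ ≈ 3.853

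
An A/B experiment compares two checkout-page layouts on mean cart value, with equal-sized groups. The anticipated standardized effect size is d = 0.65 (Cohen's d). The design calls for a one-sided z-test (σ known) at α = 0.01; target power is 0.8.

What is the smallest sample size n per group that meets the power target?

For power 0.8 need Φ(δ − z_{0.01}) = 0.8, so δ = z_{0.01} + z_{0.20} = 2.326 + 0.842 = 3.168.
δ = d·√(n/2) ⇒ n = 2(δ/d)² = 2 × (3.168 / 0.65)² = 47.51.
Round up to the next whole unit.

n = 48 per group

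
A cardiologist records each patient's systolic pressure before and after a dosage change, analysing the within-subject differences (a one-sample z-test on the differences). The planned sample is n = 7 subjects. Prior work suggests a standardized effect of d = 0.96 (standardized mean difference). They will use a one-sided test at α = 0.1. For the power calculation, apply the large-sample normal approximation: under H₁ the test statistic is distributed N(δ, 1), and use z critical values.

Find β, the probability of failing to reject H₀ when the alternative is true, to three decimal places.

β ≈ 0.104

Noncentrality parameter: δ = d·√n = 0.96 × √7 = 2.5399
Critical value for a one-sided test at α = 0.1: z_α = 1.282.
Power = Φ(δ − 1.282) = Φ(1.258) = 0.8959.
Type II error: β = 1 − power = 1 − 0.8959 = 0.1041.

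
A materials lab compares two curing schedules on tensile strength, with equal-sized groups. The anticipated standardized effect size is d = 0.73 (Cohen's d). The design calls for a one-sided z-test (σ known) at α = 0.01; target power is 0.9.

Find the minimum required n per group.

n = 49 per group

Set Φ(δ − 2.326) = 0.9; then δ − 2.326 = Φ⁻¹(0.9) = 1.282, giving δ = 3.608.
δ = d·√(n/2) ⇒ n = 2(δ/d)² = 2 × (3.608 / 0.73)² = 48.85.
Rounding up, n = 49 per group.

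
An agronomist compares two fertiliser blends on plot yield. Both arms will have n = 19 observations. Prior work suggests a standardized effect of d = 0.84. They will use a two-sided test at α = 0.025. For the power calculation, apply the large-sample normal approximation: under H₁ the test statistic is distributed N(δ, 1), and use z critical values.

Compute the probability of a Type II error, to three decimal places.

Noncentrality parameter: δ = d·√(n/2) = 0.84 × √(19/2) = 2.5891
Critical value for a two-sided test at α = 0.025: z_{α/2} = 2.241.
Power = Φ(δ − 2.241) + Φ(−δ − 2.241) = Φ(0.348) + Φ(-4.830) = 0.6359 + 0.0000 = 0.6359.
Type II error: β = 1 − power = 1 − 0.6359 = 0.3641.

β ≈ 0.364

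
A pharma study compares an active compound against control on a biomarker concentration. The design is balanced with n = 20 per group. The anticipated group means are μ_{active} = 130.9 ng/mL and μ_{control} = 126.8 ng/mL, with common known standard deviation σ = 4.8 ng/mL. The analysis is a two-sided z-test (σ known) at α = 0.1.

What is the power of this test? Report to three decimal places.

Standardized effect: d = |μ_{active} − μ_{control}| / σ = |130.9 − 126.8| / 4.8 = 0.8542
Noncentrality parameter: δ = d·√(n/2) = 0.8542 × √(20/2) = 2.7011
Two-sided α = 0.1 → critical value z_{0.05} = 1.645.
Power = Φ(δ − 1.645) + Φ(−δ − 1.645) = Φ(1.056) + Φ(-4.346) = 0.8546 + 0.0000 = 0.8546.

Power ≈ 0.855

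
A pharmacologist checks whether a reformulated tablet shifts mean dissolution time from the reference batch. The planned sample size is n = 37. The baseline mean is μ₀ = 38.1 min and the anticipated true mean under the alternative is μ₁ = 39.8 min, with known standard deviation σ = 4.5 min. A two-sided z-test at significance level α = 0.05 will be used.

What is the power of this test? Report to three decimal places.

Power ≈ 0.632

Standardized effect: d = |μ₁ − μ₀| / σ = |39.8 − 38.1| / 4.5 = 0.3778
Noncentrality parameter: δ = d·√n = 0.3778 × √37 = 2.2979
Critical value for a two-sided test at α = 0.05: z_{α/2} = 1.960.
Power = Φ(δ − 1.960) + Φ(−δ − 1.960) = Φ(0.338) + Φ(-4.258) = 0.6323 + 0.0000 = 0.6323.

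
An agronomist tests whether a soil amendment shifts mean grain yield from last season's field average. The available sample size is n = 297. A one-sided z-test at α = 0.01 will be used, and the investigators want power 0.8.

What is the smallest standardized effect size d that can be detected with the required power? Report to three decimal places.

d ≈ 0.184

Need Φ(δ − 2.326) = 0.8, so δ = 2.326 + 0.842 = 3.168.
δ = d·√n ⇒ d = δ/√n = 3.168/√297 = 0.1838.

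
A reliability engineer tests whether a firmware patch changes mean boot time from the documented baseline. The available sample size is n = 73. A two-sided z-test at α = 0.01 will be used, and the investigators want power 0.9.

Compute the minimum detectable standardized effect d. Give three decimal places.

Required noncentrality: δ = z_{0.005} + z_{0.10} = 2.576 + 1.282 = 3.857.
(Lower-tail contribution to power is negligible for δ > 0.)
δ = d·√n ⇒ d = δ/√n = 3.857/√73 = 0.4515.

d ≈ 0.451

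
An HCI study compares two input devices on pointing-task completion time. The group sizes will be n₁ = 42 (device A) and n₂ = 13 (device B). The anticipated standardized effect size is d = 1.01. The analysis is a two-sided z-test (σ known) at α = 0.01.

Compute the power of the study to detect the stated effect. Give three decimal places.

Power ≈ 0.728

Noncentrality parameter: δ = d / √(1/n₁ + 1/n₂) = 1.01 / √(1/42 + 1/13) = 3.1823
Two-sided α = 0.01 → critical value z_{0.005} = 2.576.
Power = Φ(δ − 2.576) + Φ(−δ − 2.576) = Φ(0.606) + Φ(-5.758) = 0.7279 + 0.0000 = 0.7279.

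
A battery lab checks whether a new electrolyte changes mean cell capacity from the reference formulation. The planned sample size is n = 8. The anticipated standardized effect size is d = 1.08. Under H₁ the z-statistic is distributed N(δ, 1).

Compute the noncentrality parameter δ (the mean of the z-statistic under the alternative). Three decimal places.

The noncentrality parameter scales effect size by the design's sample-size factor: δ = d·√n = 1.08 × √8 = 3.0547

δ ≈ 3.055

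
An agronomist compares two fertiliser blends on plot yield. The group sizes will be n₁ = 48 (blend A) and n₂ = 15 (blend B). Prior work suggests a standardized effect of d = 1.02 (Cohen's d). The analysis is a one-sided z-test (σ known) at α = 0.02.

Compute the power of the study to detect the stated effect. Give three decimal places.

Power ≈ 0.918

Noncentrality parameter: δ = d / √(1/n₁ + 1/n₂) = 1.02 / √(1/48 + 1/15) = 3.4482
One-sided α = 0.02 → critical value z_{0.02} = 2.054.
Power = Φ(δ − 2.054) = Φ(1.394) = 0.9184.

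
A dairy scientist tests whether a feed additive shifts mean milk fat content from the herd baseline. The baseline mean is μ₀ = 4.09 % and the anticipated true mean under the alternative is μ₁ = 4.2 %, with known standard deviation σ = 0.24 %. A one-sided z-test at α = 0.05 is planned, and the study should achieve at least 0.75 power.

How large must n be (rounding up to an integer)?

n = 26

Standardized effect: d = |μ₁ − μ₀| / σ = |4.2 − 4.09| / 0.24 = 0.4583
For power 0.75 need Φ(δ − z_{0.05}) = 0.75, so δ = z_{0.05} + z_{0.25} = 1.645 + 0.674 = 2.319.
δ = d·√n ⇒ n = (δ/d)² = (2.319 / 0.4583)² = 25.61.
Rounding up, n = 26.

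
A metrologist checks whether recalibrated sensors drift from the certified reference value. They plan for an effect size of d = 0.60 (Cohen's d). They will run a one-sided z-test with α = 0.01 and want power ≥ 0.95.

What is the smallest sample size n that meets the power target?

n = 44

Set Φ(δ − 2.326) = 0.95; then δ − 2.326 = Φ⁻¹(0.95) = 1.645, giving δ = 3.971.
δ = d·√n ⇒ n = (δ/d)² = (3.971 / 0.60)² = 43.81.
Round up to the next whole unit.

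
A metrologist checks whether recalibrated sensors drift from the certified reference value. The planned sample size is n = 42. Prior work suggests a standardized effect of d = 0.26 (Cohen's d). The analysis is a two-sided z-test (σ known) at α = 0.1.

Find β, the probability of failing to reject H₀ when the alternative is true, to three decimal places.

β ≈ 0.484

Noncentrality parameter: λ = d·√n = 0.26 × √42 = 1.6850
Critical value for a two-sided test at α = 0.1: z_{α/2} = 1.645.
Power = Φ(λ − 1.645) + Φ(−λ − 1.645) = Φ(0.040) + Φ(-3.330) = 0.5160 + 0.0004 = 0.5164.
Type II error: β = 1 − power = 1 − 0.5164 = 0.4836.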